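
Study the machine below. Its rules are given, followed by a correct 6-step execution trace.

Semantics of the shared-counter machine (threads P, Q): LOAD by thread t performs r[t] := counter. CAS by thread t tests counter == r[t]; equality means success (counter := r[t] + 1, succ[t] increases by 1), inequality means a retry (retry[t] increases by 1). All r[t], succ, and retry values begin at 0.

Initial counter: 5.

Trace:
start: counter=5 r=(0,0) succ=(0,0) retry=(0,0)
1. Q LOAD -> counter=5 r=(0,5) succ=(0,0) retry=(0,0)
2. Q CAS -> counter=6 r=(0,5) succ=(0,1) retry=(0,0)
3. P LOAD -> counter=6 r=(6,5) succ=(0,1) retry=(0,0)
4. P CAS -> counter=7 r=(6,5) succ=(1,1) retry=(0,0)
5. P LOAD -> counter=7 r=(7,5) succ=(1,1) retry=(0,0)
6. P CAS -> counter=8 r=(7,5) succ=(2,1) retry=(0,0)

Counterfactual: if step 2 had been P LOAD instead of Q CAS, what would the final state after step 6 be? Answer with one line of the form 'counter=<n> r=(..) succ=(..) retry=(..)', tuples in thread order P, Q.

counter=7 r=(6,5) succ=(2,0) retry=(0,0)

(re-executing from step 2 with the substitution; state before step 2: counter=5 r=(0,5) succ=(0,0) retry=(0,0))
2. P LOAD -> counter=5 r=(5,5) succ=(0,0) retry=(0,0)
3. P LOAD -> counter=5 r=(5,5) succ=(0,0) retry=(0,0)
4. P CAS -> counter=6 r=(5,5) succ=(1,0) retry=(0,0)
5. P LOAD -> counter=6 r=(6,5) succ=(1,0) retry=(0,0)
6. P CAS -> counter=7 r=(6,5) succ=(2,0) retry=(0,0)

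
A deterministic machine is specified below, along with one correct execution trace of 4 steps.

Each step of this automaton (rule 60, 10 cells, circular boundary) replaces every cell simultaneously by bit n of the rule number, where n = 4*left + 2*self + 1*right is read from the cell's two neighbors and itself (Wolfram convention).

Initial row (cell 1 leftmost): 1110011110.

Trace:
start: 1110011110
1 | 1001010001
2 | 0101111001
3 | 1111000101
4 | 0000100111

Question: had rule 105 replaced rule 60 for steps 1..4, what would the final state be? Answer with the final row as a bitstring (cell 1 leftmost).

0111001001

(re-executing steps 1..4 under rule 105; state before step 1: 1110011110)
1 | 1010010011
2 | 1100000010
3 | 1101111001
4 | 0111001001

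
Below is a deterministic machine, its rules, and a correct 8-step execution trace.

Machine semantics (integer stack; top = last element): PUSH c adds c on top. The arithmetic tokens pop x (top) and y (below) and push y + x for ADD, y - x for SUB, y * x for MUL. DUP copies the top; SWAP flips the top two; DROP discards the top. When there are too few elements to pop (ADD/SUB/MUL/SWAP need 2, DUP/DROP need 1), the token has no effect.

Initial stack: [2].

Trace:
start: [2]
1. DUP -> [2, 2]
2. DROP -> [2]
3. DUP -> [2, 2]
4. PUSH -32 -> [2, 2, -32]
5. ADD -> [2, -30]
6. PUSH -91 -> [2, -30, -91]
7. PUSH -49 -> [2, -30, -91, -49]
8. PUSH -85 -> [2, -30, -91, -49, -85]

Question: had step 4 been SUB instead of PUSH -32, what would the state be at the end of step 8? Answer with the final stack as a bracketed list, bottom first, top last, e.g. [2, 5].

(re-executing from step 4 with the substitution; state before step 4: [2, 2])
4. SUB -> [0]
5. ADD -> [0]
6. PUSH -91 -> [0, -91]
7. PUSH -49 -> [0, -91, -49]
8. PUSH -85 -> [0, -91, -49, -85]

[0, -91, -49, -85]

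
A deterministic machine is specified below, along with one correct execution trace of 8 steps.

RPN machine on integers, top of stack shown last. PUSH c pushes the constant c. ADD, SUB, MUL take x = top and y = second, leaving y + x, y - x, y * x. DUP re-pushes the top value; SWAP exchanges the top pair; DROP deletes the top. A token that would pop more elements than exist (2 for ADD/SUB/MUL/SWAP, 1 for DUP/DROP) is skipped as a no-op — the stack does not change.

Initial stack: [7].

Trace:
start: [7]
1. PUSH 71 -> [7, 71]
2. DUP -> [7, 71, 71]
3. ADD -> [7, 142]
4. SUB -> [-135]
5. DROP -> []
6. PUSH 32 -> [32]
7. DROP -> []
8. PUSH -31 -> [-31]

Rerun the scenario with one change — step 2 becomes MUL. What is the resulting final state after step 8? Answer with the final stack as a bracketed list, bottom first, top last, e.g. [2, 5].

(re-executing from step 2 with the substitution; state before step 2: [7, 71])
2. MUL -> [497]
3. ADD -> [497]
4. SUB -> [497]
5. DROP -> []
6. PUSH 32 -> [32]
7. DROP -> []
8. PUSH -31 -> [-31]

[-31]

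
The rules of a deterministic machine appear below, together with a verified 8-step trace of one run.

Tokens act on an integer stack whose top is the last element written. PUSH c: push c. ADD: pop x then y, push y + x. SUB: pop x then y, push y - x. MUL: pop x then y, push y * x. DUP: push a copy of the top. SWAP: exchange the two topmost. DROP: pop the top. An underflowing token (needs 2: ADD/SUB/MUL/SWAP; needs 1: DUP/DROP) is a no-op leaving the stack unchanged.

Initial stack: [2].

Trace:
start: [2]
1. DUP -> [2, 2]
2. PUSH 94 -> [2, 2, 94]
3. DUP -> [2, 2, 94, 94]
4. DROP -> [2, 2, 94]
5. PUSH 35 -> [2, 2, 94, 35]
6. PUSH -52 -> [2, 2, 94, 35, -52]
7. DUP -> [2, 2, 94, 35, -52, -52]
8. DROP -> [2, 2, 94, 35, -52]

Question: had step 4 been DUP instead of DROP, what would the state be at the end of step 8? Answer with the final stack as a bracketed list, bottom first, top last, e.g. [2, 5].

[2, 2, 94, 94, 94, 35, -52]

(re-executing from step 4 with the substitution; state before step 4: [2, 2, 94, 94])
4. DUP -> [2, 2, 94, 94, 94]
5. PUSH 35 -> [2, 2, 94, 94, 94, 35]
6. PUSH -52 -> [2, 2, 94, 94, 94, 35, -52]
7. DUP -> [2, 2, 94, 94, 94, 35, -52, -52]
8. DROP -> [2, 2, 94, 94, 94, 35, -52]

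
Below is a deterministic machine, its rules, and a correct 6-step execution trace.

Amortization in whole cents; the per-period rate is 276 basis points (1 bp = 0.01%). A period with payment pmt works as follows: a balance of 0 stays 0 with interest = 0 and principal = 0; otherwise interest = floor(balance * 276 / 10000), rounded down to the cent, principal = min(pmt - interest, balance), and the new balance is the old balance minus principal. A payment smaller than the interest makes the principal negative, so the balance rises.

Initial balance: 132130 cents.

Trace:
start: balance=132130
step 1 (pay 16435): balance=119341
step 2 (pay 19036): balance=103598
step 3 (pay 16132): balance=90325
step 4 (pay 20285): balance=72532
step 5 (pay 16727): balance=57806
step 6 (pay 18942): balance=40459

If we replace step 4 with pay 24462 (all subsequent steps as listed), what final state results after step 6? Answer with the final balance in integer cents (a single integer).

36048

(re-executing from step 4 with the substitution; state before step 4: balance=90325)
step 4 (pay 24462): balance=68355
step 5 (pay 16727): balance=53514
step 6 (pay 18942): balance=36048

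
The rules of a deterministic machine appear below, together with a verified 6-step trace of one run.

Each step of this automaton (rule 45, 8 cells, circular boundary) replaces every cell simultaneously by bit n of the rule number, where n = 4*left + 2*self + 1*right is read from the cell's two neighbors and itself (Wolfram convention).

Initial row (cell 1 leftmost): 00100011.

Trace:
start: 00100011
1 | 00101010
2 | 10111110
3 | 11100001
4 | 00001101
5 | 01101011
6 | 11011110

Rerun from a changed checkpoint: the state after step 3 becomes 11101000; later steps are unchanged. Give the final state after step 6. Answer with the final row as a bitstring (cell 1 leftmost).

state after step 3 := 11101000
4 | 10011010
5 | 10010111
6 | 00011100

00011100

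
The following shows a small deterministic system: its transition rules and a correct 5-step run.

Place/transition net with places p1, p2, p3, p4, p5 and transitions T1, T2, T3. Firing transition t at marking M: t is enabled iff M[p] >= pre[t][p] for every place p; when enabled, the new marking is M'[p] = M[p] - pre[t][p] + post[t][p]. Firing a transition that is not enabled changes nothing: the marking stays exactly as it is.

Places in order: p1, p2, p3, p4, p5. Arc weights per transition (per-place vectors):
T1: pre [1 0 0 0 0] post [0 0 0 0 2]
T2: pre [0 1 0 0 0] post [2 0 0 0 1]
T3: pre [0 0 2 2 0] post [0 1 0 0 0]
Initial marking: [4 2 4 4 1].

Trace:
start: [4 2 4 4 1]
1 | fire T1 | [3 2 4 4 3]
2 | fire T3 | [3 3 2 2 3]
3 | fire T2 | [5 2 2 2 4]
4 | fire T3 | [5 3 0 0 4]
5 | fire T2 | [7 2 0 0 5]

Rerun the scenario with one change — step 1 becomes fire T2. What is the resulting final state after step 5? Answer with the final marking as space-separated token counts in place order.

(re-executing from step 1 with the substitution; state before step 1: [4 2 4 4 1])
1 | fire T2 | [6 1 4 4 2]
2 | fire T3 | [6 2 2 2 2]
3 | fire T2 | [8 1 2 2 3]
4 | fire T3 | [8 2 0 0 3]
5 | fire T2 | [10 1 0 0 4]

10 1 0 0 4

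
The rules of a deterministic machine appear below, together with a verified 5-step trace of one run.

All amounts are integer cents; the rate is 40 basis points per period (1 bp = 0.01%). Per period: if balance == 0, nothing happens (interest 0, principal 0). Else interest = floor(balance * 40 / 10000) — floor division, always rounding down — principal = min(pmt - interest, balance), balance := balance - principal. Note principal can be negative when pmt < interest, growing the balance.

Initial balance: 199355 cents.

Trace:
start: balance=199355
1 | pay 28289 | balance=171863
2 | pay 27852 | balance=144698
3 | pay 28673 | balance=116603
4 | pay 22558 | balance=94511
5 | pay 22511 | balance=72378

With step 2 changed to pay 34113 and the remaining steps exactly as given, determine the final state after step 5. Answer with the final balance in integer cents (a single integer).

66041

(re-executing from step 2 with the substitution; state before step 2: balance=171863)
2 | pay 34113 | balance=138437
3 | pay 28673 | balance=110317
4 | pay 22558 | balance=88200
5 | pay 22511 | balance=66041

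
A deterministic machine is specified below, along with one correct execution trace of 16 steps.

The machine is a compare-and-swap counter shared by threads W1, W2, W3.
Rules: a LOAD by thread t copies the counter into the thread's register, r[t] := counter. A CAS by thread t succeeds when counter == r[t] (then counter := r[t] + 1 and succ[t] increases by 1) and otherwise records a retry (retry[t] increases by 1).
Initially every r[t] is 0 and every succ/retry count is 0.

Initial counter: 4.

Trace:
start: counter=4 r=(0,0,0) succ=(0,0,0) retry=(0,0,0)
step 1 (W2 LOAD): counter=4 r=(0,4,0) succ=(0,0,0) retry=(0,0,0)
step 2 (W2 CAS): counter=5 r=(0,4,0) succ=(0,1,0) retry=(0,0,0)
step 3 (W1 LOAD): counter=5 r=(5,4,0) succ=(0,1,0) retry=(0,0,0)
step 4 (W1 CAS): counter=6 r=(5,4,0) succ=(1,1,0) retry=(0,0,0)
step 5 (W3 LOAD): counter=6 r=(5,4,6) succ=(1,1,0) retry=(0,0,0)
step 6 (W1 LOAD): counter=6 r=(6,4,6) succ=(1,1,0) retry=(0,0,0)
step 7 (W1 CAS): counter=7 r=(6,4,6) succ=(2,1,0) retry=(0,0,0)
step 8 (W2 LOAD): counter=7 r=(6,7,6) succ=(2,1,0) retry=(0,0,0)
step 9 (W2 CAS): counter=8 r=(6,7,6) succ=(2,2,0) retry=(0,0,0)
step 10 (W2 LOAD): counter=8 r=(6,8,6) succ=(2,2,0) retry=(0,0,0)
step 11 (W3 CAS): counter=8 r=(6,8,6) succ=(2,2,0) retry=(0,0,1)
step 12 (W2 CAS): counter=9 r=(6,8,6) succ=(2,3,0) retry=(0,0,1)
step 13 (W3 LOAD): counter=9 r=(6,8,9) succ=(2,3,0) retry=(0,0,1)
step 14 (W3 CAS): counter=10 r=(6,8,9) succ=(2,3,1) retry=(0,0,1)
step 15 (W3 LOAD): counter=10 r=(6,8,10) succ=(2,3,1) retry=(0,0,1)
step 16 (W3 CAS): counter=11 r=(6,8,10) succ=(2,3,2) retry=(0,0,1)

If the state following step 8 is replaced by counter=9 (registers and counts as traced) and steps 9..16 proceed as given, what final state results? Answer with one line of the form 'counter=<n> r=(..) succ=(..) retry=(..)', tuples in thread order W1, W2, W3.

state after step 8 := counter=9 r=(6,7,6) succ=(2,1,0) retry=(0,0,0)
step 9 (W2 CAS): counter=9 r=(6,7,6) succ=(2,1,0) retry=(0,1,0)
step 10 (W2 LOAD): counter=9 r=(6,9,6) succ=(2,1,0) retry=(0,1,0)
step 11 (W3 CAS): counter=9 r=(6,9,6) succ=(2,1,0) retry=(0,1,1)
step 12 (W2 CAS): counter=10 r=(6,9,6) succ=(2,2,0) retry=(0,1,1)
step 13 (W3 LOAD): counter=10 r=(6,9,10) succ=(2,2,0) retry=(0,1,1)
step 14 (W3 CAS): counter=11 r=(6,9,10) succ=(2,2,1) retry=(0,1,1)
step 15 (W3 LOAD): counter=11 r=(6,9,11) succ=(2,2,1) retry=(0,1,1)
step 16 (W3 CAS): counter=12 r=(6,9,11) succ=(2,2,2) retry=(0,1,1)

counter=12 r=(6,9,11) succ=(2,2,2) retry=(0,1,1)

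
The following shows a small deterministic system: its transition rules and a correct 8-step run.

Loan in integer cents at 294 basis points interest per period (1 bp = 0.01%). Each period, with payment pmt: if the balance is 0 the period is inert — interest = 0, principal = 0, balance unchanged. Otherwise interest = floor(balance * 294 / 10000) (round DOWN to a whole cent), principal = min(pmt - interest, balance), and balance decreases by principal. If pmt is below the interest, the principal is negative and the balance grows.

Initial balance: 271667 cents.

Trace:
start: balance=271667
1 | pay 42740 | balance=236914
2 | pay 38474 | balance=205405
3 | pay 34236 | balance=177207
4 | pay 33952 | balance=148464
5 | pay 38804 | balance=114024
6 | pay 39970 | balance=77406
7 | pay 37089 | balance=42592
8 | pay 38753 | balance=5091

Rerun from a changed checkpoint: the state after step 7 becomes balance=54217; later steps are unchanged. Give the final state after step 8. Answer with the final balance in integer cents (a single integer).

state after step 7 := balance=54217
8 | pay 38753 | balance=17057

17057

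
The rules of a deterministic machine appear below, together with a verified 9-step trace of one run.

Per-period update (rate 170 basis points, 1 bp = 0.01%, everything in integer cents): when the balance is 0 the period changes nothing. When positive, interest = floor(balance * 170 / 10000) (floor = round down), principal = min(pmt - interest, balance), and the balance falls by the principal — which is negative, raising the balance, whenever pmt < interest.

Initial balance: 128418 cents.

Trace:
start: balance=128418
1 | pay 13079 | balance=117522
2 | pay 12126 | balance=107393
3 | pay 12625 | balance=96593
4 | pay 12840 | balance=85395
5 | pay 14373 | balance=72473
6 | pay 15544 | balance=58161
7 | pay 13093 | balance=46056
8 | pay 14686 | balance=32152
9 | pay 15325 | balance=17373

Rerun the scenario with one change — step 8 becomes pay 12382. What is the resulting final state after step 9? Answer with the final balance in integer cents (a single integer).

(re-executing from step 8 with the substitution; state before step 8: balance=46056)
8 | pay 12382 | balance=34456
9 | pay 15325 | balance=19716

19716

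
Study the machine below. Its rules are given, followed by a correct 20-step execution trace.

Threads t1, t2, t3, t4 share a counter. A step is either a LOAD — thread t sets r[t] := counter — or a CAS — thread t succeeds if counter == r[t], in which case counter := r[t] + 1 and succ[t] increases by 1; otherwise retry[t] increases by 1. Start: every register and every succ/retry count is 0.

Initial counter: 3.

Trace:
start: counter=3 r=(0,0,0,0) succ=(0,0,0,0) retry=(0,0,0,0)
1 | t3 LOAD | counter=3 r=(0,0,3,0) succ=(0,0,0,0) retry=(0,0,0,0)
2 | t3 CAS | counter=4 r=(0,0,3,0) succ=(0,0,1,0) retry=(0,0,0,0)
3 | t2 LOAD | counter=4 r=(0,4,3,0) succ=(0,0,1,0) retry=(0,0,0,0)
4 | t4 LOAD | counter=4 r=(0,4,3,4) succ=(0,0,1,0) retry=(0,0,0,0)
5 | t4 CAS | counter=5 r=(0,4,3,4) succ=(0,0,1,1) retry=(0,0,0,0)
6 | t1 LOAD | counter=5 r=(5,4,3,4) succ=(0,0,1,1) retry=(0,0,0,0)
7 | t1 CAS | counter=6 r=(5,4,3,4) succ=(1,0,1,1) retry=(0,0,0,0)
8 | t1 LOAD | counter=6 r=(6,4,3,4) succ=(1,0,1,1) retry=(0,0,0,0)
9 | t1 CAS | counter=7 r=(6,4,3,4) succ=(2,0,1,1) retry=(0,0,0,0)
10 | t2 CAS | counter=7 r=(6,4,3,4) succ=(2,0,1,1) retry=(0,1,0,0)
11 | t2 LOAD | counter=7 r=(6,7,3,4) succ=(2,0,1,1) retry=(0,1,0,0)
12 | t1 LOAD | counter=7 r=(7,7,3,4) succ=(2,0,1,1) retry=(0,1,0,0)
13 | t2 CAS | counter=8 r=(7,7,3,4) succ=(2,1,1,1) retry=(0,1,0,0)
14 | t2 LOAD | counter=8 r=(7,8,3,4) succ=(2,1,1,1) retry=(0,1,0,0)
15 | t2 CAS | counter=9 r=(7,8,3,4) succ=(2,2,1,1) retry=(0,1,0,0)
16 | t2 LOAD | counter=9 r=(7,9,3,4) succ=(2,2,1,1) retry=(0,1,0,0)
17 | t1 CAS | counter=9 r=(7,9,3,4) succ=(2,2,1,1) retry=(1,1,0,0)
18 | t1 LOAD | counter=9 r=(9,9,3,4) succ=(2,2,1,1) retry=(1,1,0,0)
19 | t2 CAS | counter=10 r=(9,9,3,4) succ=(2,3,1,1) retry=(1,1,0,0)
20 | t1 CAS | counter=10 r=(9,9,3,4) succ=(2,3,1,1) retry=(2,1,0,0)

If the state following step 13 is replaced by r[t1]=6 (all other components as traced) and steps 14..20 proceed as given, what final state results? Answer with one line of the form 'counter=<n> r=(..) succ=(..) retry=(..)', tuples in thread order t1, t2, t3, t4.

state after step 13 := counter=8 r=(6,7,3,4) succ=(2,1,1,1) retry=(0,1,0,0)
14 | t2 LOAD | counter=8 r=(6,8,3,4) succ=(2,1,1,1) retry=(0,1,0,0)
15 | t2 CAS | counter=9 r=(6,8,3,4) succ=(2,2,1,1) retry=(0,1,0,0)
16 | t2 LOAD | counter=9 r=(6,9,3,4) succ=(2,2,1,1) retry=(0,1,0,0)
17 | t1 CAS | counter=9 r=(6,9,3,4) succ=(2,2,1,1) retry=(1,1,0,0)
18 | t1 LOAD | counter=9 r=(9,9,3,4) succ=(2,2,1,1) retry=(1,1,0,0)
19 | t2 CAS | counter=10 r=(9,9,3,4) succ=(2,3,1,1) retry=(1,1,0,0)
20 | t1 CAS | counter=10 r=(9,9,3,4) succ=(2,3,1,1) retry=(2,1,0,0)

counter=10 r=(9,9,3,4) succ=(2,3,1,1) retry=(2,1,0,0)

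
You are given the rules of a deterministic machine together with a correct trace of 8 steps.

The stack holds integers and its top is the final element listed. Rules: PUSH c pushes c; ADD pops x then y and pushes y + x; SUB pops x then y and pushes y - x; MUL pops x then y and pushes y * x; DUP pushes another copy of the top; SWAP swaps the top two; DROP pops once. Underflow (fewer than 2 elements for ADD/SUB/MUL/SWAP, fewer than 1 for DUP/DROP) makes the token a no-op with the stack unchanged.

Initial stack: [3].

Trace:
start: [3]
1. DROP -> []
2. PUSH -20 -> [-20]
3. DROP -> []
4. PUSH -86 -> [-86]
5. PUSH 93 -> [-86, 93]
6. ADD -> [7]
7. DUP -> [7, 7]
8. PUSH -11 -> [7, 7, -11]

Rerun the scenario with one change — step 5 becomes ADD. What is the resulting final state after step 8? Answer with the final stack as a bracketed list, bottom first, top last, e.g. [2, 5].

(re-executing from step 5 with the substitution; state before step 5: [-86])
5. ADD -> [-86]
6. ADD -> [-86]
7. DUP -> [-86, -86]
8. PUSH -11 -> [-86, -86, -11]

[-86, -86, -11]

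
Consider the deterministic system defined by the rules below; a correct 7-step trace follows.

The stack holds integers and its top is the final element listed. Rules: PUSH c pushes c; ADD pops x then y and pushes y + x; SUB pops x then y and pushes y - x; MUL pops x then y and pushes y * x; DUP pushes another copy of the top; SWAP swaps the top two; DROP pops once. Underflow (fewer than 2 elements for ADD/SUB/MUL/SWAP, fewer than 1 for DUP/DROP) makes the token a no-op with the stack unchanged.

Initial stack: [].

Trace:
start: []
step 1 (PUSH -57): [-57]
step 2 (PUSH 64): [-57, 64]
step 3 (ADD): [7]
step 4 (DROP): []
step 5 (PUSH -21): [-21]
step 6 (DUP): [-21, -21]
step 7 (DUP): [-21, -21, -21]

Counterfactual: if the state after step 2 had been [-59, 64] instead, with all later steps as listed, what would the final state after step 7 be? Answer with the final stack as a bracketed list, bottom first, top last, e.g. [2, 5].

state after step 2 := [-59, 64]
step 3 (ADD): [5]
step 4 (DROP): []
step 5 (PUSH -21): [-21]
step 6 (DUP): [-21, -21]
step 7 (DUP): [-21, -21, -21]

[-21, -21, -21]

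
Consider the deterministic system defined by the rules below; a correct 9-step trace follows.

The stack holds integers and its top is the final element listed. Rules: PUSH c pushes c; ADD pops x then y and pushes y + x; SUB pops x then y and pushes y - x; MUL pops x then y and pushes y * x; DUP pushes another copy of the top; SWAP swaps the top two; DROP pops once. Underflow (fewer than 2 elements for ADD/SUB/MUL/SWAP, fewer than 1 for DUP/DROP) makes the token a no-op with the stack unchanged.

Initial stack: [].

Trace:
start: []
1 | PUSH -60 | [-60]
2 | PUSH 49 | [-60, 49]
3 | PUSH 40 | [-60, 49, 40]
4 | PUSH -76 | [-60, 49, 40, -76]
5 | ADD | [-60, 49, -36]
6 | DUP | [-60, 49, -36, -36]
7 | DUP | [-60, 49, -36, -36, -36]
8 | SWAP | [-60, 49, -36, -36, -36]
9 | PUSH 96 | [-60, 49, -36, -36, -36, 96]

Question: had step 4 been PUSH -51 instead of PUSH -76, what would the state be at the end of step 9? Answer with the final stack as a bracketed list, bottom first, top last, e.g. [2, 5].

(re-executing from step 4 with the substitution; state before step 4: [-60, 49, 40])
4 | PUSH -51 | [-60, 49, 40, -51]
5 | ADD | [-60, 49, -11]
6 | DUP | [-60, 49, -11, -11]
7 | DUP | [-60, 49, -11, -11, -11]
8 | SWAP | [-60, 49, -11, -11, -11]
9 | PUSH 96 | [-60, 49, -11, -11, -11, 96]

[-60, 49, -11, -11, -11, 96]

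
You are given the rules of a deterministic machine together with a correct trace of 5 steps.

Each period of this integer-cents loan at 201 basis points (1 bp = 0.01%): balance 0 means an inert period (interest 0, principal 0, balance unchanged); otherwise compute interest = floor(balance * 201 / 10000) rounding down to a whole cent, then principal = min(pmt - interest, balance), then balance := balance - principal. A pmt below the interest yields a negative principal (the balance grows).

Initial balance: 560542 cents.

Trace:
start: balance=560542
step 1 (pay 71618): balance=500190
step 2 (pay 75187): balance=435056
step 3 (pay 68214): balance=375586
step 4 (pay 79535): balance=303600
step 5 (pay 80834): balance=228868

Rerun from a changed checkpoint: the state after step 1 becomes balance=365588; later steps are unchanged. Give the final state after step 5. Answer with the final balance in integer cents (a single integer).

state after step 1 := balance=365588
step 2 (pay 75187): balance=297749
step 3 (pay 68214): balance=235519
step 4 (pay 79535): balance=160717
step 5 (pay 80834): balance=83113

83113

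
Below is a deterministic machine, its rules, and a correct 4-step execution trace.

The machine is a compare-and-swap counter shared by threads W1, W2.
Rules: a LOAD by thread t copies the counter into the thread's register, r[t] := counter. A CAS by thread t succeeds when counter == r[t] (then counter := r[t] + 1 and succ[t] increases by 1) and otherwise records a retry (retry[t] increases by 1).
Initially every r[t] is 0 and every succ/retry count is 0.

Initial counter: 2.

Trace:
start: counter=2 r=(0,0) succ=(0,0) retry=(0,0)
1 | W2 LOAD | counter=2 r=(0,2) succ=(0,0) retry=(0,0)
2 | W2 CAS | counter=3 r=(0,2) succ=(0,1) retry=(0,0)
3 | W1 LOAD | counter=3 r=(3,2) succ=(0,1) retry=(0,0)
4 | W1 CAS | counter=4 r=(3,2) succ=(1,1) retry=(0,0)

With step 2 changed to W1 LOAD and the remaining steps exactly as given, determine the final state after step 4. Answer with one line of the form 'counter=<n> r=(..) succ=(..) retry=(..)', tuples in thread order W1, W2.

counter=3 r=(2,2) succ=(1,0) retry=(0,0)

(re-executing from step 2 with the substitution; state before step 2: counter=2 r=(0,2) succ=(0,0) retry=(0,0))
2 | W1 LOAD | counter=2 r=(2,2) succ=(0,0) retry=(0,0)
3 | W1 LOAD | counter=2 r=(2,2) succ=(0,0) retry=(0,0)
4 | W1 CAS | counter=3 r=(2,2) succ=(1,0) retry=(0,0)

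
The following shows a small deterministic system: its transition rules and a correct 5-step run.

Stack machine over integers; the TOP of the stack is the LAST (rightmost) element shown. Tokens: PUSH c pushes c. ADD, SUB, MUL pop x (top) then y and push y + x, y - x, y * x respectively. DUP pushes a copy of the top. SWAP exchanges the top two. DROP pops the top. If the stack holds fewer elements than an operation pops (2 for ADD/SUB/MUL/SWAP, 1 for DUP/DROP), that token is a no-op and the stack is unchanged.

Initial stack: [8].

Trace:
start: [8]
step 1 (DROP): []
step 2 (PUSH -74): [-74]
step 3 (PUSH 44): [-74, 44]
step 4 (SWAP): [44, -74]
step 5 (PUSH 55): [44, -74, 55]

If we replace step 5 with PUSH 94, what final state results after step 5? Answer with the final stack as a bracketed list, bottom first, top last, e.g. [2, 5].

[44, -74, 94]

(re-executing from step 5 with the substitution; state before step 5: [44, -74])
step 5 (PUSH 94): [44, -74, 94]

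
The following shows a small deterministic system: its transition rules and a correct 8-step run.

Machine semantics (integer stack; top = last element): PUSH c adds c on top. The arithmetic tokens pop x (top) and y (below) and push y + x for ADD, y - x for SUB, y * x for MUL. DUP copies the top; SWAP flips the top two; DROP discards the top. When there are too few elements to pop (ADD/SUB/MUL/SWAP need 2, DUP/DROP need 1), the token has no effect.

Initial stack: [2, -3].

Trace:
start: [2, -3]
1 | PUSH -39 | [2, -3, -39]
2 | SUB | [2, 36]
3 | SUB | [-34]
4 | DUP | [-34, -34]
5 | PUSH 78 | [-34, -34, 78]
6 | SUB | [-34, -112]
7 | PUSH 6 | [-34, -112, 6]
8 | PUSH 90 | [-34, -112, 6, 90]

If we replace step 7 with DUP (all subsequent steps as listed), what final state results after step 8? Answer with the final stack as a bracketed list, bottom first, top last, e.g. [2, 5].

[-34, -112, -112, 90]

(re-executing from step 7 with the substitution; state before step 7: [-34, -112])
7 | DUP | [-34, -112, -112]
8 | PUSH 90 | [-34, -112, -112, 90]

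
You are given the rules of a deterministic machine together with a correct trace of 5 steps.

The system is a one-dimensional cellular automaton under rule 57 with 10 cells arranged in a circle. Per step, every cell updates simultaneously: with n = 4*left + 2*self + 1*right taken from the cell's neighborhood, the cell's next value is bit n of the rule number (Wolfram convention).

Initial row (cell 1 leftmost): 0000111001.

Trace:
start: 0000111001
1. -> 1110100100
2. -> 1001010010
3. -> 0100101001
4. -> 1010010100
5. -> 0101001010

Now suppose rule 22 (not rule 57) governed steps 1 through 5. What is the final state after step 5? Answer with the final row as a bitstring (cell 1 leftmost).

(re-executing steps 1..5 under rule 22; state before step 1: 0000111001)
1. -> 1001000111
2. -> 0111101000
3. -> 1000001100
4. -> 1100010011
5. -> 0010111100

0010111100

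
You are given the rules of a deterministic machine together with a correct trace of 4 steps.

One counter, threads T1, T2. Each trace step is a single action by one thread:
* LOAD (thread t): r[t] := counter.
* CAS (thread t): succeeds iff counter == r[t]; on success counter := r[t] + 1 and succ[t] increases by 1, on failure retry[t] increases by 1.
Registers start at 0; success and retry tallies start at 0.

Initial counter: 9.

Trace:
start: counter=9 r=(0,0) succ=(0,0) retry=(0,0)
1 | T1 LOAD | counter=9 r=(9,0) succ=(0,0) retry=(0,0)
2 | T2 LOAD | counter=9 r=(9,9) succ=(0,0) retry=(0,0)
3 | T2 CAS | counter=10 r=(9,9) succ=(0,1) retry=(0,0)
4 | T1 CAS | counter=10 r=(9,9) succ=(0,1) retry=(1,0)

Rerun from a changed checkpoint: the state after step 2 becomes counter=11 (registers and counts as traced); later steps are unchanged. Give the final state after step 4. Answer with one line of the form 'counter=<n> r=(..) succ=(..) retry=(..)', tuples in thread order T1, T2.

state after step 2 := counter=11 r=(9,9) succ=(0,0) retry=(0,0)
3 | T2 CAS | counter=11 r=(9,9) succ=(0,0) retry=(0,1)
4 | T1 CAS | counter=11 r=(9,9) succ=(0,0) retry=(1,1)

counter=11 r=(9,9) succ=(0,0) retry=(1,1)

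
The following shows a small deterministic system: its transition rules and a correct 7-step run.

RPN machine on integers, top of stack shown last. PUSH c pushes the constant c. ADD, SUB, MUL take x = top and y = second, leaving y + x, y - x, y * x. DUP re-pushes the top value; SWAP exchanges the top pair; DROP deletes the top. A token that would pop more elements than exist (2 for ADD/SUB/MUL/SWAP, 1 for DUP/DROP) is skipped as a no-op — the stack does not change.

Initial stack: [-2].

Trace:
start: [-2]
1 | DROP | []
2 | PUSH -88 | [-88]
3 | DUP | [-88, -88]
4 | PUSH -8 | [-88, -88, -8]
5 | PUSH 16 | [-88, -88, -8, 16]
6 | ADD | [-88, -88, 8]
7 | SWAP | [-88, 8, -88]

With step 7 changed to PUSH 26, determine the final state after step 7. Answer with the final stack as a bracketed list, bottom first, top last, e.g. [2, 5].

(re-executing from step 7 with the substitution; state before step 7: [-88, -88, 8])
7 | PUSH 26 | [-88, -88, 8, 26]

[-88, -88, 8, 26]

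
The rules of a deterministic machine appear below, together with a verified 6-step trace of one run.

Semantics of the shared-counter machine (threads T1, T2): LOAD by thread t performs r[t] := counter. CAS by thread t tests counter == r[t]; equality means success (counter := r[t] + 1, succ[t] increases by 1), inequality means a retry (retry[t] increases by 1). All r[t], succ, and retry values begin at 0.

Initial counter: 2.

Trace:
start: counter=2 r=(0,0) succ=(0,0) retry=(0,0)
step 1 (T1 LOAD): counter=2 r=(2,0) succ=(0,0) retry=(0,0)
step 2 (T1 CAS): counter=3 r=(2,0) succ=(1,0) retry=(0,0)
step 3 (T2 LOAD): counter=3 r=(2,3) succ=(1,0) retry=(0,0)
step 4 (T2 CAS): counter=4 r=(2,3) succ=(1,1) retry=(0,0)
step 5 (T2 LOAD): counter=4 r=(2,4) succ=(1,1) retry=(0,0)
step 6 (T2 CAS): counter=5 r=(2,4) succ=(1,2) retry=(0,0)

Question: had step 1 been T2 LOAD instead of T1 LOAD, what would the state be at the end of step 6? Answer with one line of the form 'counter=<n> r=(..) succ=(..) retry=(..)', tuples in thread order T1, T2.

(re-executing from step 1 with the substitution; state before step 1: counter=2 r=(0,0) succ=(0,0) retry=(0,0))
step 1 (T2 LOAD): counter=2 r=(0,2) succ=(0,0) retry=(0,0)
step 2 (T1 CAS): counter=2 r=(0,2) succ=(0,0) retry=(1,0)
step 3 (T2 LOAD): counter=2 r=(0,2) succ=(0,0) retry=(1,0)
step 4 (T2 CAS): counter=3 r=(0,2) succ=(0,1) retry=(1,0)
step 5 (T2 LOAD): counter=3 r=(0,3) succ=(0,1) retry=(1,0)
step 6 (T2 CAS): counter=4 r=(0,3) succ=(0,2) retry=(1,0)

counter=4 r=(0,3) succ=(0,2) retry=(1,0)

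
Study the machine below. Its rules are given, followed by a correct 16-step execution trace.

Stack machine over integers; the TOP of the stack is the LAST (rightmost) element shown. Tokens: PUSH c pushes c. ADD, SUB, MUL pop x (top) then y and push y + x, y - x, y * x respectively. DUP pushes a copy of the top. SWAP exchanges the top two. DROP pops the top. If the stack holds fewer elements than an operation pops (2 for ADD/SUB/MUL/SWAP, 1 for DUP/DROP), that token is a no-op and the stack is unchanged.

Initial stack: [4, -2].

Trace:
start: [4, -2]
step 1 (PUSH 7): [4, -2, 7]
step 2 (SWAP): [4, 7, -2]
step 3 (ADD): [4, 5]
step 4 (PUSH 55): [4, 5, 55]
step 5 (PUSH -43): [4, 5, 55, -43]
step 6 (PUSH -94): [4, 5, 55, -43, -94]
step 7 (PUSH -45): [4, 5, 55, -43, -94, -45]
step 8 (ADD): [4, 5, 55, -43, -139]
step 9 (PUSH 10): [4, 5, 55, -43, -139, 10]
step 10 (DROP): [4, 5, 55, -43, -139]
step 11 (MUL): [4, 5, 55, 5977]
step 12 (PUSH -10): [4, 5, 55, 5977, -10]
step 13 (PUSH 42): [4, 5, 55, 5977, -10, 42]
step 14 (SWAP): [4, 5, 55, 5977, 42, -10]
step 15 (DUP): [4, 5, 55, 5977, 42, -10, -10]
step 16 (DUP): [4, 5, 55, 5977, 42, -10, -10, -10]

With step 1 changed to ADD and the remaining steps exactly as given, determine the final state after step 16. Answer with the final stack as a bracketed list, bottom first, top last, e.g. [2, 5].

(re-executing from step 1 with the substitution; state before step 1: [4, -2])
step 1 (ADD): [2]
step 2 (SWAP): [2]
step 3 (ADD): [2]
step 4 (PUSH 55): [2, 55]
step 5 (PUSH -43): [2, 55, -43]
step 6 (PUSH -94): [2, 55, -43, -94]
step 7 (PUSH -45): [2, 55, -43, -94, -45]
step 8 (ADD): [2, 55, -43, -139]
step 9 (PUSH 10): [2, 55, -43, -139, 10]
step 10 (DROP): [2, 55, -43, -139]
step 11 (MUL): [2, 55, 5977]
step 12 (PUSH -10): [2, 55, 5977, -10]
step 13 (PUSH 42): [2, 55, 5977, -10, 42]
step 14 (SWAP): [2, 55, 5977, 42, -10]
step 15 (DUP): [2, 55, 5977, 42, -10, -10]
step 16 (DUP): [2, 55, 5977, 42, -10, -10, -10]

[2, 55, 5977, 42, -10, -10, -10]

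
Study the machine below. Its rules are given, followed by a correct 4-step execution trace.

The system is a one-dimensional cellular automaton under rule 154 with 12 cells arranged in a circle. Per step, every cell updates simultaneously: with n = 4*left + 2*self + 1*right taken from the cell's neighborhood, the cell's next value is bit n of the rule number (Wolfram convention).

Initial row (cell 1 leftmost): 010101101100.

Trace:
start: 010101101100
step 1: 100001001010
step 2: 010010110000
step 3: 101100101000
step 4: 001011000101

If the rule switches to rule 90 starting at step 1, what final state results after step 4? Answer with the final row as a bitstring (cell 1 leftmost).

(re-executing steps 1..4 under rule 90; state before step 1: 010101101100)
step 1: 100001101110
step 2: 010011101010
step 3: 101110100001
step 4: 101010010011

101010010011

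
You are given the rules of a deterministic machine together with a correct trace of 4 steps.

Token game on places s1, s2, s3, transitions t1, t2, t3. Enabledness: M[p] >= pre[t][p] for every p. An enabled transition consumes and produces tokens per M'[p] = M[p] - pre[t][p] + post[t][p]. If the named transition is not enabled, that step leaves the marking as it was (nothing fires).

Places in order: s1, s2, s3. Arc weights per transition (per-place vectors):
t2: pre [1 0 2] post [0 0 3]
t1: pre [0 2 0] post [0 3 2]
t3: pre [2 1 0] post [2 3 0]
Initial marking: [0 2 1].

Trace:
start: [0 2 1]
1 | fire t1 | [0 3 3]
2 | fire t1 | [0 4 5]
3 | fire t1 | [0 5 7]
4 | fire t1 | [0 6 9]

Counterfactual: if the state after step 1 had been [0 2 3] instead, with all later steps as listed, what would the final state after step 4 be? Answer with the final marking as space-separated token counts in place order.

0 5 9

state after step 1 := [0 2 3]
2 | fire t1 | [0 3 5]
3 | fire t1 | [0 4 7]
4 | fire t1 | [0 5 9]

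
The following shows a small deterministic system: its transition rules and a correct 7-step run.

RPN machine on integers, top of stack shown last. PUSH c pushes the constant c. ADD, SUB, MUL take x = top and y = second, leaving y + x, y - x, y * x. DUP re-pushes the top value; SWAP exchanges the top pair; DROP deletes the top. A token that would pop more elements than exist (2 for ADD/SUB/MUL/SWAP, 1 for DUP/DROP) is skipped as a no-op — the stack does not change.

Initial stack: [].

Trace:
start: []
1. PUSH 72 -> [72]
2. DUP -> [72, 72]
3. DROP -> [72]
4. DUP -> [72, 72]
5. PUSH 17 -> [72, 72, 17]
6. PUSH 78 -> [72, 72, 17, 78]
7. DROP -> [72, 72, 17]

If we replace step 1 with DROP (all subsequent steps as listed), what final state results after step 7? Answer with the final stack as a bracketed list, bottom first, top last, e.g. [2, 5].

(re-executing from step 1 with the substitution; state before step 1: [])
1. DROP -> []
2. DUP -> []
3. DROP -> []
4. DUP -> []
5. PUSH 17 -> [17]
6. PUSH 78 -> [17, 78]
7. DROP -> [17]

[17]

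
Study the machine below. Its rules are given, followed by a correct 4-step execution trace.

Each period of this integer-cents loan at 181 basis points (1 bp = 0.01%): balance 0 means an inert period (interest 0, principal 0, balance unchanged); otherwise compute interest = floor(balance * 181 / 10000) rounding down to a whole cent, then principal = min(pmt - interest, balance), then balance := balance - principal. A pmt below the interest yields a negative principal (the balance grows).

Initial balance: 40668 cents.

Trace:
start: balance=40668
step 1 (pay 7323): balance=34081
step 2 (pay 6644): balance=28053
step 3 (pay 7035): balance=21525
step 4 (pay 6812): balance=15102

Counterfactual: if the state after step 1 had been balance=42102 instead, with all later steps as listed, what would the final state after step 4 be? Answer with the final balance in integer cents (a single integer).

23568

state after step 1 := balance=42102
step 2 (pay 6644): balance=36220
step 3 (pay 7035): balance=29840
step 4 (pay 6812): balance=23568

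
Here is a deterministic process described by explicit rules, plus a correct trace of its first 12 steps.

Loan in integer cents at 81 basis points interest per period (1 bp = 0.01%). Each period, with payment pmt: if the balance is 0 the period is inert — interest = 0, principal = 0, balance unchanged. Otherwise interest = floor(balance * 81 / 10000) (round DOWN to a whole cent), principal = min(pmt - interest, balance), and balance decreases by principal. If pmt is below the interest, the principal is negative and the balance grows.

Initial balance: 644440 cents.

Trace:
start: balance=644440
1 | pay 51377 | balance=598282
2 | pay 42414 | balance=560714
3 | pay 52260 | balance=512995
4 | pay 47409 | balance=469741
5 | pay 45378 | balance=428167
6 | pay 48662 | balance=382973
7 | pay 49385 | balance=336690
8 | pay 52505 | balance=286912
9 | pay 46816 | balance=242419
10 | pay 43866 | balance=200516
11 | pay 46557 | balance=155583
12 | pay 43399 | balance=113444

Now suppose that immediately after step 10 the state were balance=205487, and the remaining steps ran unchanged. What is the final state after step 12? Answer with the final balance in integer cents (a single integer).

118495

state after step 10 := balance=205487
11 | pay 46557 | balance=160594
12 | pay 43399 | balance=118495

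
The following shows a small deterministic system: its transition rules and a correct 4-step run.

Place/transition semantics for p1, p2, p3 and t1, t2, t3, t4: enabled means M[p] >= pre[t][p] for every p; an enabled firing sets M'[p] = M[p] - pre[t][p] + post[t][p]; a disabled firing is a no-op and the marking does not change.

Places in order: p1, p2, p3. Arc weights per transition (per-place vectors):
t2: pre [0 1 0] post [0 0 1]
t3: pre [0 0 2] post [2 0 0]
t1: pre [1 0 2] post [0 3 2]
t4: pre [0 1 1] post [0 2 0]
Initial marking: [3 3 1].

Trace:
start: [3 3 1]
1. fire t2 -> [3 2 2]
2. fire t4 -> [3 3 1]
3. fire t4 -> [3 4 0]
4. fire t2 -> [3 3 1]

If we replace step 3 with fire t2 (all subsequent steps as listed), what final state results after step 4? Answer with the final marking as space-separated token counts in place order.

(re-executing from step 3 with the substitution; state before step 3: [3 3 1])
3. fire t2 -> [3 2 2]
4. fire t2 -> [3 1 3]

3 1 3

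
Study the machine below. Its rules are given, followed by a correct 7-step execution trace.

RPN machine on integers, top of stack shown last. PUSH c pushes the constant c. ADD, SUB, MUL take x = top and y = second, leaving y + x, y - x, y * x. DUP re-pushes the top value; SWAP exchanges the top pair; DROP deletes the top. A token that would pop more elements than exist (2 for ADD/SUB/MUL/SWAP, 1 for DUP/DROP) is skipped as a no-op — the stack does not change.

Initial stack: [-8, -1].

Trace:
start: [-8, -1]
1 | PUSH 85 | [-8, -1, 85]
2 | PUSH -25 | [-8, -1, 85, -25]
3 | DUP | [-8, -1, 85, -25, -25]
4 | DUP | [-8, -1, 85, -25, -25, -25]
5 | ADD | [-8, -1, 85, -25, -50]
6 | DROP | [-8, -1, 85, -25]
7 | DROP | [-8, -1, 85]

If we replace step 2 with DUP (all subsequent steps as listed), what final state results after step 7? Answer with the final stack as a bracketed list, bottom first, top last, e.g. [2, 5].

[-8, -1, 85]

(re-executing from step 2 with the substitution; state before step 2: [-8, -1, 85])
2 | DUP | [-8, -1, 85, 85]
3 | DUP | [-8, -1, 85, 85, 85]
4 | DUP | [-8, -1, 85, 85, 85, 85]
5 | ADD | [-8, -1, 85, 85, 170]
6 | DROP | [-8, -1, 85, 85]
7 | DROP | [-8, -1, 85]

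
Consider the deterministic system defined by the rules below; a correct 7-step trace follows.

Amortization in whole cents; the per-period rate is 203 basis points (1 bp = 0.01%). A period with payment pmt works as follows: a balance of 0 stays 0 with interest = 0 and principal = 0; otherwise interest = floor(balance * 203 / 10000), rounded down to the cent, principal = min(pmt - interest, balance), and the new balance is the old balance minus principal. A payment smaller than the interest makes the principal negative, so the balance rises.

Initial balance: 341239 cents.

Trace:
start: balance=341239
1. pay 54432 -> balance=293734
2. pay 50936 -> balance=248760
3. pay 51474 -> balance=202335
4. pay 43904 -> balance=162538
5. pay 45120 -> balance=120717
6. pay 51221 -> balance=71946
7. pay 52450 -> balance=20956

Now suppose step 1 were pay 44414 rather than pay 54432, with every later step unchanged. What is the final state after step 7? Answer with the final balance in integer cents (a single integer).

32259

(re-executing from step 1 with the substitution; state before step 1: balance=341239)
1. pay 44414 -> balance=303752
2. pay 50936 -> balance=258982
3. pay 51474 -> balance=212765
4. pay 43904 -> balance=173180
5. pay 45120 -> balance=131575
6. pay 51221 -> balance=83024
7. pay 52450 -> balance=32259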